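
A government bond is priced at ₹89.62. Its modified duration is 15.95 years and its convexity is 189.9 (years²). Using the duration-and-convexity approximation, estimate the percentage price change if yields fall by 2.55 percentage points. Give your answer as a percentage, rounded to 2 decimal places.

Duration effect: -D_mod·Δy = -15.95 × (-0.0255) = +0.406725
Convexity effect: ½·C·(Δy)² = 0.5 × 189.9 × (-0.0255)² = +0.0617412375
ΔP/P ≈ +0.406725 + 0.0617412375 = +0.4684662375
= +46.84662375%.

+46.85%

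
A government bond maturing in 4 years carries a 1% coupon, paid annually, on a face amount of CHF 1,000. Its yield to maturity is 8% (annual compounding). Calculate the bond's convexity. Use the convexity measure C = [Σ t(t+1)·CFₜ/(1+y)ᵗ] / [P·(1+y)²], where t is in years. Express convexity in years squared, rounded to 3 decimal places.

16.756

With y = 0.08:
  t   CF        PV=CF/(1+0.08)^t    t·PV        t(t+1)·PV
  1        10.00         9.2593         9.2593          18.5185
  2        10.00         8.5734        17.1468          51.4403
  3        10.00         7.9383        23.8150          95.2599
  4     1,010.00       742.3802     2,969.5206      14,847.6030
  Σ                    768.1511     3,019.7416      15,012.8217
P = 768.1511.
Convexity = Σ t(t+1)·PV / [P·(1+y)²] = 15,012.8217 / (768.1511 × 1.166400) = 16.75591.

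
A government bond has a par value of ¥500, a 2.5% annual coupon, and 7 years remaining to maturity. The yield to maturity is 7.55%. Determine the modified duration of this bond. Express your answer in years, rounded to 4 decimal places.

5.9570 years

Periodic yield y = 0.0755. First find Macaulay duration:
  t   CF        PV=CF/(1+0.0755)^t    t·PV
  1        12.50        11.6225        11.6225
  2        12.50        10.8066        21.6132
  3        12.50        10.0480        30.1439
  4        12.50         9.3426        37.3705
  5        12.50         8.6868        43.4338
  6        12.50         8.0770        48.4617
  7       512.50       307.9080     2,155.3560
  Σ                    366.4914     2,348.0016
P = 366.4914; Macaulay duration = 2,348.0016 / 366.4914 = 6.40670 years.
Modified duration = D_Mac / (1 + y) = 6.40670 / 1.0755 = 5.95695 years.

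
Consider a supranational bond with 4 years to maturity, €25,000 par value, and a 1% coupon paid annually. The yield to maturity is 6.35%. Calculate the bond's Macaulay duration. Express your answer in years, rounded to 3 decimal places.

Periodic yield y = 0.0635. Discount each cash flow and weight by its year:
  t   CF        PV=CF/(1+0.0635)^t    t·PV
  1       250.00       235.0729       235.0729
  2       250.00       221.0370       442.0740
  3       250.00       207.8392       623.5177
  4    25,250.00    19,738.3754    78,953.5018
  Σ                 20,402.3246    80,254.1664
Price P = Σ PV = 20,402.3246.
Macaulay duration = Σ(t·PV) / P = 80,254.1664 / 20,402.3246 = 3.93358 years.

3.934 years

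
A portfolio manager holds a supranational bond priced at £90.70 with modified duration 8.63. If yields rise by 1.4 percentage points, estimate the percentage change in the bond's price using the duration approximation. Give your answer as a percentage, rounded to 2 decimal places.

-12.08%

Duration approximation: ΔP/P ≈ -D_mod · Δy = -8.63 × (+0.014) = -0.120820.
As a percentage: -12.0820%.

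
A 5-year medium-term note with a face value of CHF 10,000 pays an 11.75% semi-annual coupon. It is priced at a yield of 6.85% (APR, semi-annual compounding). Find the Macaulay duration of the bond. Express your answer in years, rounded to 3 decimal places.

Periodic yield y = 0.03425. Discount each cash flow and weight by its period:
  t   CF        PV=CF/(1+0.03425)^t    t·PV
  1       587.50       568.0445       568.0445
  2       587.50       549.2332     1,098.4665
  3       587.50       531.0449     1,593.1348
  4       587.50       513.4590     2,053.8359
  5       587.50       496.4554     2,482.2769
  6       587.50       480.0149     2,880.0892
  7       587.50       464.1188     3,248.8316
  8       587.50       448.7491     3,589.9932
  9       587.50       433.8885     3,904.9962
  10   10,587.50     7,560.2843    75,602.8431
  Σ                 12,045.2926    97,022.5119
Price P = Σ PV = 12,045.2926.
Macaulay duration = Σ(t·PV) / P = 97,022.5119 / 12,045.2926 = 8.05481 half-year periods.
In years: 8.05481 / 2 = 4.02740 years.

4.027 years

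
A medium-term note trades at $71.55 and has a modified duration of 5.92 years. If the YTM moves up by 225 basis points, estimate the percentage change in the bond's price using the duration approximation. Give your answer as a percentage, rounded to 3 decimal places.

Duration approximation: ΔP/P ≈ -D_mod · Δy = -5.92 × (+0.0225) = -0.133200.
As a percentage: -13.3200%.

-13.320%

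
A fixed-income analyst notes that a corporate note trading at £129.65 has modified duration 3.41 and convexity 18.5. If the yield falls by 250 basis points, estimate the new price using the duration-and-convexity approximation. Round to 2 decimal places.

Duration effect: -D_mod·Δy = -3.41 × (-0.025) = +0.085250
Convexity effect: ½·C·(Δy)² = 0.5 × 18.5 × (-0.025)² = +0.00578125
ΔP/P ≈ +0.085250 + 0.00578125 = +0.09103125
New price ≈ 129.65 × (1 + 0.09103125) = 141.4522015625.

£141.45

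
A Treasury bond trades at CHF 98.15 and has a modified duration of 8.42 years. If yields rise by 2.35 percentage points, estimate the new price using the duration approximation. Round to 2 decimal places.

Duration approximation: ΔP/P ≈ -D_mod · Δy = -8.42 × (+0.0235) = -0.197870.
New price ≈ 98.15 × (1 - 0.197870) = 78.7290595.

CHF 78.73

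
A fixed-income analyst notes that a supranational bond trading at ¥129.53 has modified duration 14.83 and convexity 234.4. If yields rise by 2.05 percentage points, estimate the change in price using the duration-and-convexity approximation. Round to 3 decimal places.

-¥32.999

Duration effect: -D_mod·Δy = -14.83 × (+0.0205) = -0.304015
Convexity effect: ½·C·(Δy)² = 0.5 × 234.4 × (0.0205)² = +0.0492533
ΔP/P ≈ -0.304015 + 0.0492533 = -0.2547617
ΔP ≈ 129.53 × (-0.2547617) = -32.999283001.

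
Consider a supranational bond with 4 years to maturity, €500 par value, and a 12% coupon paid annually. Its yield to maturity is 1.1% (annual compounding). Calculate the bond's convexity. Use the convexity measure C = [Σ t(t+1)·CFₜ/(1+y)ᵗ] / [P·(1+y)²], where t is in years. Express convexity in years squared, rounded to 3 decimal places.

16.332

With y = 0.011:
  t   CF        PV=CF/(1+0.011)^t    t·PV        t(t+1)·PV
  1        60.00        59.3472        59.3472         118.6944
  2        60.00        58.7015       117.4029         352.2088
  3        60.00        58.0628       174.1883         696.7533
  4       560.00       536.0230     2,144.0919      10,720.4595
  Σ                    712.1344     2,495.0303      11,888.1159
P = 712.1344.
Convexity = Σ t(t+1)·PV / [P·(1+y)²] = 11,888.1159 / (712.1344 × 1.022121) = 16.33235.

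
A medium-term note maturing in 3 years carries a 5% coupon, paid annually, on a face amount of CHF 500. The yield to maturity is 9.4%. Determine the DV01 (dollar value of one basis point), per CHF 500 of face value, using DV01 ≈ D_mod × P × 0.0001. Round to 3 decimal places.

CHF 0.116

Periodic yield y = 0.094.
  t   CF        PV=CF/(1+0.094)^t    t·PV
  1        25.00        22.8519        22.8519
  2        25.00        20.8884        41.7768
  3       525.00       400.9658     1,202.8974
  Σ                    444.7061     1,267.5262
P = 444.7061; D_Mac = 2.85026 yrs; D_mod = 2.60535 yrs.
DV01 ≈ 2.60535 × 444.7061 × 0.0001 = 0.115862.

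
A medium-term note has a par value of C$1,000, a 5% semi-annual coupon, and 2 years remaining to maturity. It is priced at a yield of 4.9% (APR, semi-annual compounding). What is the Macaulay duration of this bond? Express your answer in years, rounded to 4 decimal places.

1.9281 years

Periodic yield y = 0.0245. Discount each cash flow and weight by its period:
  t   CF        PV=CF/(1+0.0245)^t    t·PV
  1        25.00        24.4021        24.4021
  2        25.00        23.8186        47.6372
  3        25.00        23.2490        69.7470
  4     1,025.00       930.4135     3,721.6541
  Σ                  1,001.8833     3,863.4404
Price P = Σ PV = 1,001.8833.
Macaulay duration = Σ(t·PV) / P = 3,863.4404 / 1,001.8833 = 3.85618 half-year periods.
In years: 3.85618 / 2 = 1.92809 years.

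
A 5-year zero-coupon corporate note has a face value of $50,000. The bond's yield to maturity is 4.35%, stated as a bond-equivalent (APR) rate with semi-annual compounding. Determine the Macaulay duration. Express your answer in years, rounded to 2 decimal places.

5.00 years

A zero-coupon bond has a single cash flow at maturity, so its Macaulay duration equals its maturity: 5 years.
(Equivalently: 10 semi-annual periods ÷ 2 = 5 years.)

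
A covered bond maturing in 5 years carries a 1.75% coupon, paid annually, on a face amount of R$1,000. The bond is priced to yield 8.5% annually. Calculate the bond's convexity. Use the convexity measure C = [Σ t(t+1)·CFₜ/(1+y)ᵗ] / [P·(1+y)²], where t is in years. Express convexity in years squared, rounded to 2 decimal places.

With y = 0.085:
  t   CF        PV=CF/(1+0.085)^t    t·PV        t(t+1)·PV
  1        17.50        16.1290        16.1290          32.2581
  2        17.50        14.8655        29.7309          89.1928
  3        17.50        13.7009        41.1027         164.4107
  4        17.50        12.6275        50.5102         252.5510
  5     1,017.50       676.6837     3,383.4186      20,300.5115
  Σ                    734.0067     3,520.8914      20,838.9241
P = 734.0067.
Convexity = Σ t(t+1)·PV / [P·(1+y)²] = 20,838.9241 / (734.0067 × 1.177225) = 24.11659.

24.12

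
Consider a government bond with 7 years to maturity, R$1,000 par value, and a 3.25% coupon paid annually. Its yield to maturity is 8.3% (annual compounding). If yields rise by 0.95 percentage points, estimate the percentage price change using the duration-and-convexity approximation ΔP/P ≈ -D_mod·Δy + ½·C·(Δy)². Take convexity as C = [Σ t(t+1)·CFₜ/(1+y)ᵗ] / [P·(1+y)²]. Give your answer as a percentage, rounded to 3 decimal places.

-5.296%

With y = 0.083:
  t   CF        PV=CF/(1+0.083)^t    t·PV        t(t+1)·PV
  1        32.50        30.0092        30.0092          60.0185
  2        32.50        27.7094        55.4187         166.2561
  3        32.50        25.5857        76.7572         307.0289
  4        32.50        23.6249        94.4995         472.4975
  5        32.50        21.8143       109.0714         654.4287
  6        32.50        20.1425       120.8548         845.9835
  7     1,032.50       590.8685     4,136.0797      33,088.6380
  Σ                    739.7545     4,622.6907      35,594.8512
P = 739.7545; D_Mac = 6.24895 yrs; D_mod = 5.77004 yrs; C = 41.02444.
Duration effect: -5.77004 × (+0.0095) = -0.054815
Convexity effect: 0.5 × 41.02444 × (0.0095)² = +0.0018512
ΔP/P ≈ -0.054815 + 0.0018512 = -0.052964 = -5.2964%.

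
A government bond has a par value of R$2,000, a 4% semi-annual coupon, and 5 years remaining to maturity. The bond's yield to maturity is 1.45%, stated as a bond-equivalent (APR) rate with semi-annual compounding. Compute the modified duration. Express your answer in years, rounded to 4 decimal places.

Periodic yield y = 0.00725. First find Macaulay duration:
  t   CF        PV=CF/(1+0.00725)^t    t·PV
  1        40.00        39.7121        39.7121
  2        40.00        39.4262        78.8525
  3        40.00        39.1425       117.4274
  4        40.00        38.8607       155.4429
  5        40.00        38.5810       192.9051
  6        40.00        38.3033       229.8199
  7        40.00        38.0276       266.1933
  8        40.00        37.7539       302.0312
  9        40.00        37.4822       337.3394
  10    2,040.00     1,897.8304    18,978.3043
  Σ                  2,245.1199    20,698.0280
P = 2,245.1199; Macaulay duration = 20,698.0280 / 2,245.1199 = 9.21912 half-year periods = 4.60956 years.
Modified duration = D_Mac / (1 + y) = 4.60956 / 1.00725 = 4.57638 years.

4.5764 years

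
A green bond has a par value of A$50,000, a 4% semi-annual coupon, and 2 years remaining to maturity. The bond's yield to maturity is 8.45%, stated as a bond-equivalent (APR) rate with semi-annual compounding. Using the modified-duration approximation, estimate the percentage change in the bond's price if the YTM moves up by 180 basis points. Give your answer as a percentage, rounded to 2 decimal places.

Periodic yield y = 0.04225. Modified duration first:
  t   CF        PV=CF/(1+0.04225)^t    t·PV
  1     1,000.00       959.4627       959.4627
  2     1,000.00       920.5687     1,841.1373
  3     1,000.00       883.2513     2,649.7539
  4    51,000.00    43,219.7809   172,879.1236
  Σ                 45,983.0636   178,329.4776
P = 45,983.0636; D_Mac = 3.87816 half-year periods = 1.93908 yrs; D_mod = 1.93908/(1+0.04225) = 1.86047 yrs.
ΔP/P ≈ -D_mod · Δy = -1.86047 × (+0.018) = -0.033489 = -3.3489%.

-3.35%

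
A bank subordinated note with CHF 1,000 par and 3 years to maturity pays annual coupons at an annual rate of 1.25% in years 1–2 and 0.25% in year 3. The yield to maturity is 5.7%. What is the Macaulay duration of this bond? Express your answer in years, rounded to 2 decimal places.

Periodic yield y = 0.057. Discount each cash flow and weight by its year:
  t   CF        PV=CF/(1+0.057)^t    t·PV
  1        12.50        11.8259        11.8259
  2        12.50        11.1882        22.3764
  3     1,002.50       848.9056     2,546.7169
  Σ                    871.9198     2,580.9192
Price P = Σ PV = 871.9198.
Macaulay duration = Σ(t·PV) / P = 2,580.9192 / 871.9198 = 2.96004 years.

2.96 years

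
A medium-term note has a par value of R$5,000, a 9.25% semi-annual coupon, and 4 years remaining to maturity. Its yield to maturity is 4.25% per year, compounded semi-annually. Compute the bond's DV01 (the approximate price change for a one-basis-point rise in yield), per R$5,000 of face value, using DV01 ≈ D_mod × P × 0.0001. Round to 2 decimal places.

Periodic yield y = 0.02125.
  t   CF        PV=CF/(1+0.02125)^t    t·PV
  1       231.25       226.4382       226.4382
  2       231.25       221.7265       443.4530
  3       231.25       217.1129       651.3386
  4       231.25       212.5952       850.3808
  5       231.25       208.1716     1,040.8578
  6       231.25       203.8400     1,223.0398
  7       231.25       199.5985     1,397.1894
  8     5,231.25     4,421.2892    35,370.3132
  Σ                  5,910.7719    41,203.0108
P = 5,910.7719; D_Mac = 6.97083 half-year periods = 3.48542 yrs; D_mod = 3.41289 yrs.
DV01 ≈ 3.41289 × 5,910.7719 × 0.0001 = 2.017283.

R$2.02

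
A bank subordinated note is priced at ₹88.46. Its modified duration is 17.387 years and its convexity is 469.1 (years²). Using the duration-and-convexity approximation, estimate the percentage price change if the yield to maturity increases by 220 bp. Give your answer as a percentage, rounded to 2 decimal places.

Duration effect: -D_mod·Δy = -17.387 × (+0.022) = -0.382514
Convexity effect: ½·C·(Δy)² = 0.5 × 469.1 × (0.022)² = +0.1135222
ΔP/P ≈ -0.382514 + 0.1135222 = -0.2689918
= -26.89918%.

-26.90%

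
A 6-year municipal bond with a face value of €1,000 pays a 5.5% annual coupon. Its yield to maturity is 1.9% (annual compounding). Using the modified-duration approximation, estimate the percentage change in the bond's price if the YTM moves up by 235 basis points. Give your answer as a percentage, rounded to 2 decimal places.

Periodic yield y = 0.019. Modified duration first:
  t   CF        PV=CF/(1+0.019)^t    t·PV
  1        55.00        53.9745        53.9745
  2        55.00        52.9681       105.9362
  3        55.00        51.9805       155.9414
  4        55.00        51.0112       204.0450
  5        55.00        50.0601       250.3005
  6     1,055.00       942.3394     5,654.0365
  Σ                  1,202.3338     6,424.2341
P = 1,202.3338; D_Mac = 5.34314 yrs; D_mod = 5.34314/(1+0.019) = 5.24351 yrs.
ΔP/P ≈ -D_mod · Δy = -5.24351 × (+0.0235) = -0.123222 = -12.3222%.

-12.32%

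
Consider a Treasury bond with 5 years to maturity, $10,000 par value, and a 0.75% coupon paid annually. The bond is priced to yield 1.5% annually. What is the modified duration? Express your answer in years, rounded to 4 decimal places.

4.8517 years

Periodic yield y = 0.015. First find Macaulay duration:
  t   CF        PV=CF/(1+0.015)^t    t·PV
  1        75.00        73.8916        73.8916
  2        75.00        72.7996       145.5993
  3        75.00        71.7238       215.1713
  4        75.00        70.6638       282.6553
  5    10,075.00     9,352.2228    46,761.1139
  Σ                  9,641.3016    47,478.4314
P = 9,641.3016; Macaulay duration = 47,478.4314 / 9,641.3016 = 4.92448 years.
Modified duration = D_Mac / (1 + y) = 4.92448 / 1.015 = 4.85171 years.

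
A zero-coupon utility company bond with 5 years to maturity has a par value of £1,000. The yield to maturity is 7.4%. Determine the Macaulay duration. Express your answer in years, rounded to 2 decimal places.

5.00 years

A zero-coupon bond has a single cash flow at maturity, so its Macaulay duration equals its maturity: 5 years.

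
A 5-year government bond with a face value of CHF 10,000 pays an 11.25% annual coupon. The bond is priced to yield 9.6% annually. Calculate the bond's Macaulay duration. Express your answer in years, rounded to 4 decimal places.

4.1155 years

Periodic yield y = 0.096. Discount each cash flow and weight by its year:
  t   CF        PV=CF/(1+0.096)^t    t·PV
  1     1,125.00     1,026.4599     1,026.4599
  2     1,125.00       936.5510     1,873.1019
  3     1,125.00       854.5173     2,563.5519
  4     1,125.00       779.6691     3,118.6763
  5    11,125.00     7,034.7270    35,173.6351
  Σ                 10,631.9242    43,755.4250
Price P = Σ PV = 10,631.9242.
Macaulay duration = Σ(t·PV) / P = 43,755.4250 / 10,631.9242 = 4.11548 years.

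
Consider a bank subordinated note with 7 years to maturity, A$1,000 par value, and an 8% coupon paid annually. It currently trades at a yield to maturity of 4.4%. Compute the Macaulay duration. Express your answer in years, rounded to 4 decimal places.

5.7626 years

Periodic yield y = 0.044. Discount each cash flow and weight by its year:
  t   CF        PV=CF/(1+0.044)^t    t·PV
  1        80.00        76.6284        76.6284
  2        80.00        73.3988       146.7976
  3        80.00        70.3054       210.9161
  4        80.00        67.3423       269.3692
  5        80.00        64.5041       322.5206
  6        80.00        61.7856       370.7134
  7     1,080.00       798.9512     5,592.6585
  Σ                  1,212.9157     6,989.6038
Price P = Σ PV = 1,212.9157.
Macaulay duration = Σ(t·PV) / P = 6,989.6038 / 1,212.9157 = 5.76265 years.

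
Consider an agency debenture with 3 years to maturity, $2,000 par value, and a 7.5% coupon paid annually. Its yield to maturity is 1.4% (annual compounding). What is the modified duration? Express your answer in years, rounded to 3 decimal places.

Periodic yield y = 0.014. First find Macaulay duration:
  t   CF        PV=CF/(1+0.014)^t    t·PV
  1       150.00       147.9290       147.9290
  2       150.00       145.8866       291.7732
  3     2,150.00     2,062.1706     6,186.5119
  Σ                  2,355.9862     6,626.2140
P = 2,355.9862; Macaulay duration = 6,626.2140 / 2,355.9862 = 2.81250 years.
Modified duration = D_Mac / (1 + y) = 2.81250 / 1.014 = 2.77367 years.

2.774 years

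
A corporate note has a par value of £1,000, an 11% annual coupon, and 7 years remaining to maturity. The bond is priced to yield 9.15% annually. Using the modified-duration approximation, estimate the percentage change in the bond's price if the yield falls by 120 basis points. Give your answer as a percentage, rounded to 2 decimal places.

Periodic yield y = 0.0915. Modified duration first:
  t   CF        PV=CF/(1+0.0915)^t    t·PV
  1       110.00       100.7787       100.7787
  2       110.00        92.3305       184.6610
  3       110.00        84.5905       253.7714
  4       110.00        77.4993       309.9972
  5       110.00        71.0026       355.0128
  6       110.00        65.0504       390.3026
  7     1,110.00       601.3908     4,209.7358
  Σ                  1,092.6428     5,804.2595
P = 1,092.6428; D_Mac = 5.31213 yrs; D_mod = 5.31213/(1+0.0915) = 4.86682 yrs.
ΔP/P ≈ -D_mod · Δy = -4.86682 × (-0.012) = +0.058402 = +5.8402%.

+5.84%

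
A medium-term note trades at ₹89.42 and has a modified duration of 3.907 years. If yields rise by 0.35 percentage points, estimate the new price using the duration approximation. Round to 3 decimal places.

Duration approximation: ΔP/P ≈ -D_mod · Δy = -3.907 × (+0.0035) = -0.0136745.
New price ≈ 89.42 × (1 - 0.0136745) = 88.19722621.

₹88.197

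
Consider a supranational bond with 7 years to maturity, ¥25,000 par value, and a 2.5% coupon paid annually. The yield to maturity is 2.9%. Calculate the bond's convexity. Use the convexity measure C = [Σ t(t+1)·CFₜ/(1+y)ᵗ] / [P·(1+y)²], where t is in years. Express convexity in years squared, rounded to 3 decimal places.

With y = 0.029:
  t   CF        PV=CF/(1+0.029)^t    t·PV        t(t+1)·PV
  1       625.00       607.3858       607.3858       1,214.7716
  2       625.00       590.2680     1,180.5361       3,541.6082
  3       625.00       573.6327     1,720.8981       6,883.5923
  4       625.00       557.4662     2,229.8647      11,149.3234
  5       625.00       541.7553     2,708.7763      16,252.6581
  6       625.00       526.4871     3,158.9228      22,112.4599
  7    25,625.00    20,977.6218   146,843.3524   1,174,746.8191
  Σ                 24,374.6169   158,449.7362   1,235,901.2326
P = 24,374.6169.
Convexity = Σ t(t+1)·PV / [P·(1+y)²] = 1,235,901.2326 / (24,374.6169 × 1.058841) = 47.88673.

47.887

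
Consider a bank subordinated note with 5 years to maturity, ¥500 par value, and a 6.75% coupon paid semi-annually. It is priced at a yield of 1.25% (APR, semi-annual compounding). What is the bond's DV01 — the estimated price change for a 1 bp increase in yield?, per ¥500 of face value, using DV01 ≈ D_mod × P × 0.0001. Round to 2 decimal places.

¥0.28

Periodic yield y = 0.00625.
  t   CF        PV=CF/(1+0.00625)^t    t·PV
  1       16.875        16.7702        16.7702
  2       16.875        16.6660        33.3320
  3       16.875        16.5625        49.6875
  4       16.875        16.4596        65.8385
  5       16.875        16.3574        81.7870
  6       16.875        16.2558        97.5348
  7       16.875        16.1548       113.0838
  8       16.875        16.0545       128.4360
  9       16.875        15.9548       143.5930
  10     516.875       485.6536     4,856.5358
  Σ                    632.8892     5,586.5987
P = 632.8892; D_Mac = 8.82713 half-year periods = 4.41357 yrs; D_mod = 4.38615 yrs.
DV01 ≈ 4.38615 × 632.8892 × 0.0001 = 0.277595.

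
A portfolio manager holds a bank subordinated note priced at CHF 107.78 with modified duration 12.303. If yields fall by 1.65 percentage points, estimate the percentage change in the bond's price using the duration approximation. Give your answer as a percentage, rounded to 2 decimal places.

+20.30%

Duration approximation: ΔP/P ≈ -D_mod · Δy = -12.303 × (-0.0165) = +0.2029995.
As a percentage: +20.29995%.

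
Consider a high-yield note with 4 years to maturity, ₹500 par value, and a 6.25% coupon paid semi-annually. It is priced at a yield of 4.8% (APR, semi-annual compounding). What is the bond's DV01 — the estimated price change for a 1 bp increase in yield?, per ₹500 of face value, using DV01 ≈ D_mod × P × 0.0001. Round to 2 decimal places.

₹0.19

Periodic yield y = 0.024.
  t   CF        PV=CF/(1+0.024)^t    t·PV
  1       15.625        15.2588        15.2588
  2       15.625        14.9012        29.8023
  3       15.625        14.5519        43.6557
  4       15.625        14.2109        56.8434
  5       15.625        13.8778        69.3889
  6       15.625        13.5525        81.3152
  7       15.625        13.2349        92.6442
  8      515.625       426.5150     3,412.1200
  Σ                    526.1029     3,801.0286
P = 526.1029; D_Mac = 7.22488 half-year periods = 3.61244 yrs; D_mod = 3.52777 yrs.
DV01 ≈ 3.52777 × 526.1029 × 0.0001 = 0.185597.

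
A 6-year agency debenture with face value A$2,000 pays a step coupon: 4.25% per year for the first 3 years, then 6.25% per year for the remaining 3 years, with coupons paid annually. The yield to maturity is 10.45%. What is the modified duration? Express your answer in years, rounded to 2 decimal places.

4.79 years

Periodic yield y = 0.1045. First find Macaulay duration:
  t   CF        PV=CF/(1+0.1045)^t    t·PV
  1        85.00        76.9579        76.9579
  2        85.00        69.6767       139.3534
  3        85.00        63.0844       189.2531
  4       125.00        83.9938       335.9751
  5       125.00        76.0469       380.2344
  6     2,125.00     1,170.4817     7,022.8900
  Σ                  1,540.2413     8,144.6639
P = 1,540.2413; Macaulay duration = 8,144.6639 / 1,540.2413 = 5.28791 years.
Modified duration = D_Mac / (1 + y) = 5.28791 / 1.1045 = 4.78761 years.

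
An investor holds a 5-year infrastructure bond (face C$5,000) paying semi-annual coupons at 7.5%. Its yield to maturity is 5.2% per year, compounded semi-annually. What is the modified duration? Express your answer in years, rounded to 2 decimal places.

Periodic yield y = 0.026. First find Macaulay duration:
  t   CF        PV=CF/(1+0.026)^t    t·PV
  1       187.50       182.7485       182.7485
  2       187.50       178.1175       356.2350
  3       187.50       173.6038       520.8114
  4       187.50       169.2045       676.8179
  5       187.50       164.9166       824.5832
  6       187.50       160.7375       964.4248
  7       187.50       156.6642     1,096.6494
  8       187.50       152.6941     1,221.5532
  9       187.50       148.8247     1,339.4223
  10    5,187.50     4,013.1418    40,131.4177
  Σ                  5,500.6532    47,314.6632
P = 5,500.6532; Macaulay duration = 47,314.6632 / 5,500.6532 = 8.60164 half-year periods = 4.30082 years.
Modified duration = D_Mac / (1 + y) = 4.30082 / 1.026 = 4.19183 years.

4.19 years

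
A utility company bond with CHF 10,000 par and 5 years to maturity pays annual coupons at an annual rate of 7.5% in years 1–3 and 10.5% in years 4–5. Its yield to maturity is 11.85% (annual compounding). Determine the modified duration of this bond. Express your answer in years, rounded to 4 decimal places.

3.8372 years

Periodic yield y = 0.1185. First find Macaulay duration:
  t   CF        PV=CF/(1+0.1185)^t    t·PV
  1       750.00       670.5409       670.5409
  2       750.00       599.5001     1,199.0003
  3       750.00       535.9858     1,607.9575
  4     1,050.00       670.8808     2,683.5231
  5    11,050.00     6,312.2230    31,561.1152
  Σ                  8,789.1307    37,722.1369
P = 8,789.1307; Macaulay duration = 37,722.1369 / 8,789.1307 = 4.29191 years.
Modified duration = D_Mac / (1 + y) = 4.29191 / 1.1185 = 3.83720 years.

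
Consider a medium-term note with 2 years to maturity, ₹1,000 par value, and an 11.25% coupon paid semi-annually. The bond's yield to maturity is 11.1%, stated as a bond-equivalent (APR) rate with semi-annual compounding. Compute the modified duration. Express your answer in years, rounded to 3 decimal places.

Periodic yield y = 0.0555. First find Macaulay duration:
  t   CF        PV=CF/(1+0.0555)^t    t·PV
  1        56.25        53.2923        53.2923
  2        56.25        50.4901       100.9802
  3        56.25        47.8352       143.5057
  4     1,056.25       851.0083     3,404.0330
  Σ                  1,002.6258     3,701.8111
P = 1,002.6258; Macaulay duration = 3,701.8111 / 1,002.6258 = 3.69212 half-year periods = 1.84606 years.
Modified duration = D_Mac / (1 + y) = 1.84606 / 1.0555 = 1.74899 years.

1.749 years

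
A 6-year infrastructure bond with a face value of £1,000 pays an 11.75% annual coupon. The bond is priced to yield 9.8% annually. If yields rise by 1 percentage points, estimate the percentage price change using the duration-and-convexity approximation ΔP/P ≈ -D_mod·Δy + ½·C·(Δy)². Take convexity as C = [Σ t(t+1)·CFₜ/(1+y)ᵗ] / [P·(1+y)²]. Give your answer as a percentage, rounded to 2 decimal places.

-4.14%

With y = 0.098:
  t   CF        PV=CF/(1+0.098)^t    t·PV        t(t+1)·PV
  1       117.50       107.0128       107.0128         214.0255
  2       117.50        97.4615       194.9230         584.7691
  3       117.50        88.7628       266.2883       1,065.1532
  4       117.50        80.8404       323.3616       1,616.8082
  5       117.50        73.6251       368.1257       2,208.7544
  6     1,117.50       637.7251     3,826.3504      26,784.4530
  Σ                  1,085.4277     5,086.0619      32,473.9634
P = 1,085.4277; D_Mac = 4.68577 yrs; D_mod = 4.26755 yrs; C = 24.81588.
Duration effect: -4.26755 × (+0.01) = -0.042675
Convexity effect: 0.5 × 24.81588 × (0.01)² = +0.0012408
ΔP/P ≈ -0.042675 + 0.0012408 = -0.041435 = -4.1435%.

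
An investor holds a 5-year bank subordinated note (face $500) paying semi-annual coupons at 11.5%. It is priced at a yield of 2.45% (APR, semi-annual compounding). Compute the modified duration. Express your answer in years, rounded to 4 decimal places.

Periodic yield y = 0.01225. First find Macaulay duration:
  t   CF        PV=CF/(1+0.01225)^t    t·PV
  1        28.75        28.4021        28.4021
  2        28.75        28.0584        56.1167
  3        28.75        27.7188        83.1564
  4        28.75        27.3834       109.5334
  5        28.75        27.0520       135.2599
  6        28.75        26.7246       160.3476
  7        28.75        26.4012       184.8083
  8        28.75        26.0817       208.6534
  9        28.75        25.7660       231.8944
  10      528.75       468.1365     4,681.3652
  Σ                    711.7246     5,879.5374
P = 711.7246; Macaulay duration = 5,879.5374 / 711.7246 = 8.26097 half-year periods = 4.13049 years.
Modified duration = D_Mac / (1 + y) = 4.13049 / 1.01225 = 4.08050 years.

4.0805 years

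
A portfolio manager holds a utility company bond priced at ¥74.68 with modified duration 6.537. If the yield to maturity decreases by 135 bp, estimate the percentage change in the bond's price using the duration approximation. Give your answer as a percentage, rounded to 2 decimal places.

Duration approximation: ΔP/P ≈ -D_mod · Δy = -6.537 × (-0.0135) = +0.0882495.
As a percentage: +8.82495%.

+8.82%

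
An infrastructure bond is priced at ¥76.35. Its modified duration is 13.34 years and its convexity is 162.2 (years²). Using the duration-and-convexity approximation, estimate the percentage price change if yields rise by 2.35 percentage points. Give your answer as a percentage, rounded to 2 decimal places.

-26.87%

Duration effect: -D_mod·Δy = -13.34 × (+0.0235) = -0.313490
Convexity effect: ½·C·(Δy)² = 0.5 × 162.2 × (0.0235)² = +0.044787475
ΔP/P ≈ -0.313490 + 0.044787475 = -0.268702525
= -26.8702525%.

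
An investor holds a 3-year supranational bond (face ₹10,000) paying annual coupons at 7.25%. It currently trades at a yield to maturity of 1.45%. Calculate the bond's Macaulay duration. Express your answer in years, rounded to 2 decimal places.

Periodic yield y = 0.0145. Discount each cash flow and weight by its year:
  t   CF        PV=CF/(1+0.0145)^t    t·PV
  1       725.00       714.6378       714.6378
  2       725.00       704.4236     1,408.8472
  3    10,725.00    10,271.6721    30,815.0163
  Σ                 11,690.7335    32,938.5013
Price P = Σ PV = 11,690.7335.
Macaulay duration = Σ(t·PV) / P = 32,938.5013 / 11,690.7335 = 2.81749 years.

2.82 years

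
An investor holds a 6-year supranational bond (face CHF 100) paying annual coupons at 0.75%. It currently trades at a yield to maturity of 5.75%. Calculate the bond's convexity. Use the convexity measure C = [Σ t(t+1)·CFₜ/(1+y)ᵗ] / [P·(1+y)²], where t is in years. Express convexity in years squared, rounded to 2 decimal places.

36.47

With y = 0.0575:
  t   CF        PV=CF/(1+0.0575)^t    t·PV        t(t+1)·PV
  1         0.75         0.7092         0.7092           1.4184
  2         0.75         0.6707         1.3413           4.0239
  3         0.75         0.6342         1.9026           7.6103
  4         0.75         0.5997         2.3988          11.9942
  5         0.75         0.5671         2.8355          17.0130
  6       100.75        72.0382       432.2291       3,025.6040
  Σ                     75.2191       441.4166       3,067.6638
P = 75.2191.
Convexity = Σ t(t+1)·PV / [P·(1+y)²] = 3,067.6638 / (75.2191 × 1.118306) = 36.46860.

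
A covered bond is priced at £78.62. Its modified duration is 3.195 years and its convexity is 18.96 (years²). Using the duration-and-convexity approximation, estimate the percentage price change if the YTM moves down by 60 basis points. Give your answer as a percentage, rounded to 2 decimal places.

+1.95%

Duration effect: -D_mod·Δy = -3.195 × (-0.006) = +0.019170
Convexity effect: ½·C·(Δy)² = 0.5 × 18.96 × (-0.006)² = +0.00034128
ΔP/P ≈ +0.019170 + 0.00034128 = +0.01951128
= +1.951128%.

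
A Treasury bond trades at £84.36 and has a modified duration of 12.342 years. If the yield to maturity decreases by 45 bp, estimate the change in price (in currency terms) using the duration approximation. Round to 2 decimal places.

+£4.69

Duration approximation: ΔP/P ≈ -D_mod · Δy = -12.342 × (-0.0045) = +0.055539.
ΔP ≈ 84.36 × (+0.055539) = +4.68527004.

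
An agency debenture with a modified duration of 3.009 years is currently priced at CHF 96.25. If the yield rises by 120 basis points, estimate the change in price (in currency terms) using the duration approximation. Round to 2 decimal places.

-CHF 3.48

Duration approximation: ΔP/P ≈ -D_mod · Δy = -3.009 × (+0.012) = -0.036108.
ΔP ≈ 96.25 × (-0.036108) = -3.475395.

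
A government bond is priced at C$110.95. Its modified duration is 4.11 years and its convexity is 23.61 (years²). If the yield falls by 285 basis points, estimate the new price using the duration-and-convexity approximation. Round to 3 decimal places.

C$125.010

Duration effect: -D_mod·Δy = -4.11 × (-0.0285) = +0.117135
Convexity effect: ½·C·(Δy)² = 0.5 × 23.61 × (-0.0285)² = +0.00958861125
ΔP/P ≈ +0.117135 + 0.00958861125 = +0.12672361125
New price ≈ 110.95 × (1 + 0.12672361125) = 125.0099846681875.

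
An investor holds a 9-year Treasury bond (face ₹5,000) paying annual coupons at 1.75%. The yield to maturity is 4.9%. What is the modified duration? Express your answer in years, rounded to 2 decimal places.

Periodic yield y = 0.049. First find Macaulay duration:
  t   CF        PV=CF/(1+0.049)^t    t·PV
  1        87.50        83.4128        83.4128
  2        87.50        79.5165       159.0329
  3        87.50        75.8022       227.4065
  4        87.50        72.2614       289.0454
  5        87.50        68.8859       344.4297
  6        87.50        65.6682       394.0092
  7        87.50        62.6008       438.2054
  8        87.50        59.6766       477.4129
  9     5,087.50     3,307.6917    29,769.2256
  Σ                  3,875.5160    32,182.1804
P = 3,875.5160; Macaulay duration = 32,182.1804 / 3,875.5160 = 8.30397 years.
Modified duration = D_Mac / (1 + y) = 8.30397 / 1.049 = 7.91608 years.

7.92 years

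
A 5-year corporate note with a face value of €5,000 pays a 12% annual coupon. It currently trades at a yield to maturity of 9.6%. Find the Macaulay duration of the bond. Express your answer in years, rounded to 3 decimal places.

Periodic yield y = 0.096. Discount each cash flow and weight by its year:
  t   CF        PV=CF/(1+0.096)^t    t·PV
  1       600.00       547.4453       547.4453
  2       600.00       499.4938       998.9877
  3       600.00       455.7426     1,367.2277
  4       600.00       415.8235     1,663.2940
  5     5,600.00     3,541.0761    17,705.3803
  Σ                  5,459.5812    22,282.3350
Price P = Σ PV = 5,459.5812.
Macaulay duration = Σ(t·PV) / P = 22,282.3350 / 5,459.5812 = 4.08133 years.

4.081 years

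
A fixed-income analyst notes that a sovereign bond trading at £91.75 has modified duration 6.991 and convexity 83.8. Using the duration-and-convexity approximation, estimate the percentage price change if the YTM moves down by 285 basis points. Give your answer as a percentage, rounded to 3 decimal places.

+23.328%

Duration effect: -D_mod·Δy = -6.991 × (-0.0285) = +0.1992435
Convexity effect: ½·C·(Δy)² = 0.5 × 83.8 × (-0.0285)² = +0.034033275
ΔP/P ≈ +0.1992435 + 0.034033275 = +0.233276775
= +23.3276775%.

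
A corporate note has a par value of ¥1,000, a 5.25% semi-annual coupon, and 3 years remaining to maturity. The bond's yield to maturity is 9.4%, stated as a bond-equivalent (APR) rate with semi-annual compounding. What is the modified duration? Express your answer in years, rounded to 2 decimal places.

Periodic yield y = 0.047. First find Macaulay duration:
  t   CF        PV=CF/(1+0.047)^t    t·PV
  1        26.25        25.0716        25.0716
  2        26.25        23.9462        47.8923
  3        26.25        22.8712        68.6136
  4        26.25        21.8445        87.3781
  5        26.25        20.8639       104.3196
  6     1,026.25       779.0639     4,674.3834
  Σ                    893.6614     5,007.6587
P = 893.6614; Macaulay duration = 5,007.6587 / 893.6614 = 5.60353 half-year periods = 2.80177 years.
Modified duration = D_Mac / (1 + y) = 2.80177 / 1.047 = 2.67599 years.

2.68 years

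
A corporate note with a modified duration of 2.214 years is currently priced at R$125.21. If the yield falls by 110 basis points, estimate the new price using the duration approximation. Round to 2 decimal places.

Duration approximation: ΔP/P ≈ -D_mod · Δy = -2.214 × (-0.011) = +0.024354.
New price ≈ 125.21 × (1 + 0.024354) = 128.25936434.

R$128.26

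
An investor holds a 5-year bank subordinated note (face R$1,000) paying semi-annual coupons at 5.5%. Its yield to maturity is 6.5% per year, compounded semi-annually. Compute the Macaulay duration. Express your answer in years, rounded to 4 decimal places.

Periodic yield y = 0.0325. Discount each cash flow and weight by its period:
  t   CF        PV=CF/(1+0.0325)^t    t·PV
  1        27.50        26.6344        26.6344
  2        27.50        25.7960        51.5920
  3        27.50        24.9840        74.9521
  4        27.50        24.1976        96.7904
  5        27.50        23.4359       117.1797
  6        27.50        22.6982       136.1895
  7        27.50        21.9838       153.8864
  8        27.50        21.2918       170.3343
  9        27.50        20.6216       185.5943
  10    1,027.50       746.2446     7,462.4464
  Σ                    957.8880     8,475.5996
Price P = Σ PV = 957.8880.
Macaulay duration = Σ(t·PV) / P = 8,475.5996 / 957.8880 = 8.84822 half-year periods.
In years: 8.84822 / 2 = 4.42411 years.

4.4241 years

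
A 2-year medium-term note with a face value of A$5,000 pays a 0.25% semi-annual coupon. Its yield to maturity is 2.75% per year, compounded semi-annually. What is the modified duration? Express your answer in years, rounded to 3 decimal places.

1.969 years

Periodic yield y = 0.01375. First find Macaulay duration:
  t   CF        PV=CF/(1+0.01375)^t    t·PV
  1         6.25         6.1652         6.1652
  2         6.25         6.0816        12.1632
  3         6.25         5.9991        17.9974
  4     5,006.25     4,740.1170    18,960.4681
  Σ                  4,758.3630    18,996.7939
P = 4,758.3630; Macaulay duration = 18,996.7939 / 4,758.3630 = 3.99230 half-year periods = 1.99615 years.
Modified duration = D_Mac / (1 + y) = 1.99615 / 1.01375 = 1.96907 years.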